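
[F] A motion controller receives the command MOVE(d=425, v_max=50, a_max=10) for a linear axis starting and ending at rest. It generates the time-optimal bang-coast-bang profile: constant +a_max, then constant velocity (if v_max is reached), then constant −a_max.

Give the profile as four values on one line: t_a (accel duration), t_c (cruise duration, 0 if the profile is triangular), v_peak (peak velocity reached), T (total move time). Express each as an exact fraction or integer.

(v_max)²/a_max = 50²/10 = 250
425 ≥ 250 → trapezoidal
t_a = 50/10 = 5; v_peak = 50
d_cruise = 425 − 250 = 175; t_c = 175/50 = 7/2
T = 2·5 + 7/2 = 27/2

t_a=5 t_c=7/2 v_peak=50 T=27/2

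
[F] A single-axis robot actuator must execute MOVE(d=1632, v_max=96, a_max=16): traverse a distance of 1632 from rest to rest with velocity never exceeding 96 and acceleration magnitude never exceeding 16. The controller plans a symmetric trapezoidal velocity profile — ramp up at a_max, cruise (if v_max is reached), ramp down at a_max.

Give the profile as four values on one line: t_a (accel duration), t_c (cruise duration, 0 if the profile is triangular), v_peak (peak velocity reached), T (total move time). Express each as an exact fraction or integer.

t_a=6 t_c=11 v_peak=96 T=23

v_max²/a_max = 96²/16 = 576
1632 ≥ 576 ⇒ cruise phase
t_a = 96/16 = 6; v_peak = 96
d_cruise = 1632 − 576 = 1056; t_c = 1056/96 = 11
T = 2·6 + 11 = 23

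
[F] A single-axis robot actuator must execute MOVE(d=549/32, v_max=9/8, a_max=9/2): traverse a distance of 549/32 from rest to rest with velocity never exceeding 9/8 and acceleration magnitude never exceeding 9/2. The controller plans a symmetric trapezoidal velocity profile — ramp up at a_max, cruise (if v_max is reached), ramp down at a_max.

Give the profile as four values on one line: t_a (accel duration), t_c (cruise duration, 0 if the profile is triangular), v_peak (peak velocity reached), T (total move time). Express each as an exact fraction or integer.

v_max²/a_max = (9/8)²/(9/2) = 9/32
549/32 ≥ 9/32 so v_max reached
t_a = (9/8)/(9/2) = 1/4; v_peak = 9/8
d_cruise = 549/32 − 9/32 = 135/8; t_c = (135/8)/(9/8) = 15
T = 2·1/4 + 15 = 31/2

t_a=1/4 t_c=15 v_peak=9/8 T=31/2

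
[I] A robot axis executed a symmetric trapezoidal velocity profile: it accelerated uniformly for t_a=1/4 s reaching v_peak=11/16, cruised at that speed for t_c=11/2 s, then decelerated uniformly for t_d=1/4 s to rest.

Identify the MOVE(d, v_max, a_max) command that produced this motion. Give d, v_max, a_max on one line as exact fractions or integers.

a_max = (11/16)/(1/4) = 11/4
d_a = ½·11/16·1/4 = 11/128; d_c = 11/16·11/2 = 121/32
d = 2·11/128 + 121/32 = 253/64
t_c = 11/2 > 0 so v_max = 11/16

d=253/64 v_max=11/16 a_max=11/4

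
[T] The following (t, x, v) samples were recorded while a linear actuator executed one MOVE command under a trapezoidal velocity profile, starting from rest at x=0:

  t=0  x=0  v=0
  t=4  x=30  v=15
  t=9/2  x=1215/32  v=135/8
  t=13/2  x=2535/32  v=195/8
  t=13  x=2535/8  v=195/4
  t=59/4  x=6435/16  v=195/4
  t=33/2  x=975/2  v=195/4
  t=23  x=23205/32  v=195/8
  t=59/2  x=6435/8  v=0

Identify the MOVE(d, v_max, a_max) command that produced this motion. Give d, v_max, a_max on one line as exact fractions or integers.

final state: t=59/2, x=6435/8, v=0 → d = 6435/8
a_max = (15−0)/(4−0) = 15/4
max v = 195/4 over t∈[13,33/2] → v_max = 195/4
check: 195/4·(13+7/2) = 6435/8 ✓

d=6435/8 v_max=195/4 a_max=15/4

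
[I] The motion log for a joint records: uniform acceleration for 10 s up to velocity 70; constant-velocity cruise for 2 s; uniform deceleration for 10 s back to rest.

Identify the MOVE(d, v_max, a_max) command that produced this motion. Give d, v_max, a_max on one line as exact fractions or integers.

a_max = 70/10 = 7
d_a = ½·70·10 = 350; d_c = 70·2 = 140
d = 2·350 + 140 = 840
t_c = 2 > 0 ⇒ limit active, v_max = 70

d=840 v_max=70 a_max=7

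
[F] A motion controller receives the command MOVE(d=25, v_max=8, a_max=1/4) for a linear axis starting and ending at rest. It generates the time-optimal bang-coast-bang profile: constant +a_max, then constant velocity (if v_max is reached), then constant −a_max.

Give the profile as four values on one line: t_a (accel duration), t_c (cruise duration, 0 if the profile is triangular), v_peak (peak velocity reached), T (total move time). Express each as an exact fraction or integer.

vₘ²/aₘ = 8²/(1/4) = 256
25 < 256 so t_c = 0
v_peak = √(25·1/4) = √(25/4) = 5/2
t_a = (5/2)/(1/4) = 10; t_c = 0
T = 2·10 = 20

t_a=10 t_c=0 v_peak=5/2 T=20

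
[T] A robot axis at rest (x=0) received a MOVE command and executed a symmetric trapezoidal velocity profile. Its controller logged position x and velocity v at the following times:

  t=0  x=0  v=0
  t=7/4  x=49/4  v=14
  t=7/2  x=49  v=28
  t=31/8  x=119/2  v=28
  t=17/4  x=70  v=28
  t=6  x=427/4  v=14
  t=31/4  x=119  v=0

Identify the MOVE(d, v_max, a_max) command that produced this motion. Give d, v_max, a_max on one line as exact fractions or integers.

d=119 v_max=28 a_max=8

final state: t=31/4, x=119, v=0 → d = 119
a_max = (14−0)/(7/4−0) = 8
max v = 28 over t∈[7/2,17/4] → v_max = 28
check: 28·(7/2+3/4) = 119 ✓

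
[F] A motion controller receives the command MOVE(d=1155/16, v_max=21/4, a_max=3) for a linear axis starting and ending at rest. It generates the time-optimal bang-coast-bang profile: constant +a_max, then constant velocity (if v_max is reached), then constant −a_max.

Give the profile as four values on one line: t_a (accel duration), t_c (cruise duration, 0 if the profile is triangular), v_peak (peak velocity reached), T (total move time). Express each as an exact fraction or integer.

v_max²/a_max = (21/4)²/3 = 147/16
1155/16 ≥ 147/16 → trapezoidal
t_a = (21/4)/3 = 7/4; v_peak = 21/4
d_cruise = 1155/16 − 147/16 = 63; t_c = 63/(21/4) = 12
T = 2·7/4 + 12 = 31/2

t_a=7/4 t_c=12 v_peak=21/4 T=31/2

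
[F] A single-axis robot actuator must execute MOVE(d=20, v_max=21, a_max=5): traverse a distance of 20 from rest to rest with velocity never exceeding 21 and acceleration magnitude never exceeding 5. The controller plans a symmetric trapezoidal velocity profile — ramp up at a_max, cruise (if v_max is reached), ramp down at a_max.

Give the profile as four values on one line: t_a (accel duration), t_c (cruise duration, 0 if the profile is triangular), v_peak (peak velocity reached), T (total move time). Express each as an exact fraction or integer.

t_a=2 t_c=0 v_peak=10 T=4

vₘ²/aₘ = 21²/5 = 441/5
20 < 441/5 so t_c = 0
v_peak = √(20·5) = √100 = 10
t_a = 10/5 = 2; t_c = 0
T = 2·2 = 4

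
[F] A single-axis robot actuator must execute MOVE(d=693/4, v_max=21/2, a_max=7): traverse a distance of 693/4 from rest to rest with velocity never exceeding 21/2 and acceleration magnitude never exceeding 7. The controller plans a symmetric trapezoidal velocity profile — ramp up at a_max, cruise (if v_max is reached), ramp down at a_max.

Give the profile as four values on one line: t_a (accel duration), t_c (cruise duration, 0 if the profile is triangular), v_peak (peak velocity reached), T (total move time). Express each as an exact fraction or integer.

(v_max)²/a_max = (21/2)²/7 = 63/4
693/4 ≥ 63/4 ⇒ cruise phase
t_a = (21/2)/7 = 3/2; v_peak = 21/2
d_cruise = 693/4 − 63/4 = 315/2; t_c = (315/2)/(21/2) = 15
T = 2·3/2 + 15 = 18

t_a=3/2 t_c=15 v_peak=21/2 T=18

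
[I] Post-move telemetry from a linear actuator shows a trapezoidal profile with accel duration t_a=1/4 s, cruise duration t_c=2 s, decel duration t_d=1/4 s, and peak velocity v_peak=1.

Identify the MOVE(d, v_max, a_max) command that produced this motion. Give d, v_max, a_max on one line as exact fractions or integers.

d=9/4 v_max=1 a_max=4

a_max = 1/(1/4) = 4
d_a = ½·1·1/4 = 1/8; d_c = 1·2 = 2
d = 2·1/8 + 2 = 9/4
t_c = 2 > 0 so v_max = 1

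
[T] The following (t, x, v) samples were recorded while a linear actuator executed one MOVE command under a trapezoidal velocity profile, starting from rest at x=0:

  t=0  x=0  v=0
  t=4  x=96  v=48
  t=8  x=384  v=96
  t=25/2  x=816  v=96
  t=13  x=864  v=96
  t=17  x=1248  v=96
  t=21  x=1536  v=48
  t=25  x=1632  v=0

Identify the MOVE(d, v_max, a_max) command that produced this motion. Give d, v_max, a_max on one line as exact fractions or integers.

final state: t=25, x=1632, v=0 → d = 1632
a_max = (48−0)/(4−0) = 12
max v = 96 over t∈[8,17] → v_max = 96
check: 96·(8+9) = 1632 ✓

d=1632 v_max=96 a_max=12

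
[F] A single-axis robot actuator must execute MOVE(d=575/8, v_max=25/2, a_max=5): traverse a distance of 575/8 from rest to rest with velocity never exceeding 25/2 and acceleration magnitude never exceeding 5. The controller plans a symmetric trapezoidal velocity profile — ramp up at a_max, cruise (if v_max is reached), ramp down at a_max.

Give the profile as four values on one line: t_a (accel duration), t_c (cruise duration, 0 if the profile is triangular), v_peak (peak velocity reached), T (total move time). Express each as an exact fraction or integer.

t_a=5/2 t_c=13/4 v_peak=25/2 T=33/4

v_max²/a_max = (25/2)²/5 = 125/4
575/8 ≥ 125/4 so v_max reached
t_a = (25/2)/5 = 5/2; v_peak = 25/2
d_cruise = 575/8 − 125/4 = 325/8; t_c = (325/8)/(25/2) = 13/4
T = 2·5/2 + 13/4 = 33/4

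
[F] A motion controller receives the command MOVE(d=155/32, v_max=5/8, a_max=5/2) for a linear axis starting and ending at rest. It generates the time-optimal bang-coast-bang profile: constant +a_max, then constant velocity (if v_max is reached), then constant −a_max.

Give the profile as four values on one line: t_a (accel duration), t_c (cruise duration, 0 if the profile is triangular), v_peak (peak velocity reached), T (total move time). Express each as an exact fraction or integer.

(v_max)²/a_max = (5/8)²/(5/2) = 5/32
155/32 ≥ 5/32 so v_max reached
t_a = (5/8)/(5/2) = 1/4; v_peak = 5/8
d_cruise = 155/32 − 5/32 = 75/16; t_c = (75/16)/(5/8) = 15/2
T = 2·1/4 + 15/2 = 8

t_a=1/4 t_c=15/2 v_peak=5/8 T=8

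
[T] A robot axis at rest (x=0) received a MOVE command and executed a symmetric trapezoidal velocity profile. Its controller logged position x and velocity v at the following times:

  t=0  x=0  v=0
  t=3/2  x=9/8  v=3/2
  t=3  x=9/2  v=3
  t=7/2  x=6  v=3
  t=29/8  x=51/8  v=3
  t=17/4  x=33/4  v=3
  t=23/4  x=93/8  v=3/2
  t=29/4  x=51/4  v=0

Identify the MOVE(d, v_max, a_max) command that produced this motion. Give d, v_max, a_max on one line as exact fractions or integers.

d=51/4 v_max=3 a_max=1

final state: t=29/4, x=51/4, v=0 → d = 51/4
a_max = (3/2−0)/(3/2−0) = 1
max v = 3 over t∈[3,17/4] → v_max = 3
check: 3·(3+5/4) = 51/4 ✓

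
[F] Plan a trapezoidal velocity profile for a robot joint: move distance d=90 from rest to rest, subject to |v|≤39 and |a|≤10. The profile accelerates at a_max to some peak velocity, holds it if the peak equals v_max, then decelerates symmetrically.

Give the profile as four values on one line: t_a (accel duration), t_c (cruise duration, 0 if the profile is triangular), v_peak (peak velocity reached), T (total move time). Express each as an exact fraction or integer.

t_a=3 t_c=0 v_peak=30 T=6

(v_max)²/a_max = 39²/10 = 1521/10
90 < 1521/10 → triangular
v_peak = √(90·10) = √900 = 30
t_a = 30/10 = 3; t_c = 0
T = 2·3 = 6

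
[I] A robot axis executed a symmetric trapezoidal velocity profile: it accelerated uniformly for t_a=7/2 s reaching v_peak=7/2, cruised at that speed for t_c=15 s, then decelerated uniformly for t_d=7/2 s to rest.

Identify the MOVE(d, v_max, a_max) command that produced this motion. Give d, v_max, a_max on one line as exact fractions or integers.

a_max = (7/2)/(7/2) = 1
d_a = ½·7/2·7/2 = 49/8; d_c = 7/2·15 = 105/2
d = 2·49/8 + 105/2 = 259/4
t_c = 15 > 0 → v_max = v_peak = 7/2

d=259/4 v_max=7/2 a_max=1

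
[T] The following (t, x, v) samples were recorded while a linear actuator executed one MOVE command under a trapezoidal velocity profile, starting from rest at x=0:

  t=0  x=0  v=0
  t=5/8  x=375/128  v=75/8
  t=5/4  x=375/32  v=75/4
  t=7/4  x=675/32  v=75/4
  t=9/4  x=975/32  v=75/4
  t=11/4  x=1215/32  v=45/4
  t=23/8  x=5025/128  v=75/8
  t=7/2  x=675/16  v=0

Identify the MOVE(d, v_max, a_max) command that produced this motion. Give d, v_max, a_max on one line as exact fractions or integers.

d=675/16 v_max=75/4 a_max=15

final state: t=7/2, x=675/16, v=0 → d = 675/16
a_max = (75/8−0)/(5/8−0) = 15
max v = 75/4 over t∈[5/4,9/4] → v_max = 75/4
check: 75/4·(5/4+1) = 675/16 ✓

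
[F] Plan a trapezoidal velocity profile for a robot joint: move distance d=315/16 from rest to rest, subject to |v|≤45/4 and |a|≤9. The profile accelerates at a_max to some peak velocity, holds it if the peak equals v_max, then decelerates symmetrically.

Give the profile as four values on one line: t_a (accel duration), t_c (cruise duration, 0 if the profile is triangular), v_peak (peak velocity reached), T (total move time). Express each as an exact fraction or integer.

t_a=5/4 t_c=1/2 v_peak=45/4 T=3

vₘ²/aₘ = (45/4)²/9 = 225/16
315/16 ≥ 225/16 so v_max reached
t_a = (45/4)/9 = 5/4; v_peak = 45/4
d_cruise = 315/16 − 225/16 = 45/8; t_c = (45/8)/(45/4) = 1/2
T = 2·5/4 + 1/2 = 3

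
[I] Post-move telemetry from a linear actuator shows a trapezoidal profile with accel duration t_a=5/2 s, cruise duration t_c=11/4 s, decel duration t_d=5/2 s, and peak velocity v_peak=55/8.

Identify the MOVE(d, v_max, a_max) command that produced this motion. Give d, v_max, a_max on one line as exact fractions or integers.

d=1155/32 v_max=55/8 a_max=11/4

a_max = (55/8)/(5/2) = 11/4
d_a = ½·55/8·5/2 = 275/32; d_c = 55/8·11/4 = 605/32
d = 2·275/32 + 605/32 = 1155/32
t_c = 11/4 > 0 ⇒ limit active, v_max = 55/8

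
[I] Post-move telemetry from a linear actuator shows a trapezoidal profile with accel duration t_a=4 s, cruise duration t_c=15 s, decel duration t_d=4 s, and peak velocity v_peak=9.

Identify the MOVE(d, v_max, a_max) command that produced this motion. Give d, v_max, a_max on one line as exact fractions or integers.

d=171 v_max=9 a_max=9/4

a_max = 9/4
d_a = ½·9·4 = 18; d_c = 9·15 = 135
d = 2·18 + 135 = 171
t_c = 15 > 0 ⇒ limit active, v_max = 9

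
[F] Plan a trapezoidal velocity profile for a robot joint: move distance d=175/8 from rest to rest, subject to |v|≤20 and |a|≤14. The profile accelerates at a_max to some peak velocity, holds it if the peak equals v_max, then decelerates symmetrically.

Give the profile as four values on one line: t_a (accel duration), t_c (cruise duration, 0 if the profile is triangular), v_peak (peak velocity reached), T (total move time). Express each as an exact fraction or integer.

v_max²/a_max = 20²/14 = 200/7
175/8 < 200/7 so t_c = 0
v_peak = √(175/8·14) = √(1225/4) = 35/2
t_a = (35/2)/14 = 5/4; t_c = 0
T = 2·5/4 = 5/2

t_a=5/4 t_c=0 v_peak=35/2 T=5/2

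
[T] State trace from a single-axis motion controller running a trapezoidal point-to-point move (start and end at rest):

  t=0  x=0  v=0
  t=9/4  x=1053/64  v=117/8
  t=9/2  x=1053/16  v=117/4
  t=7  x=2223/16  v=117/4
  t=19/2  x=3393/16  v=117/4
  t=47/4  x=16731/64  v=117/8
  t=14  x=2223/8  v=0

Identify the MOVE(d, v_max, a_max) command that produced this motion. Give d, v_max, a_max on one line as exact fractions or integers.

final state: t=14, x=2223/8, v=0 → d = 2223/8
a_max = (117/8−0)/(9/4−0) = 13/2
max v = 117/4 over t∈[9/2,19/2] → v_max = 117/4
check: 117/4·(9/2+5) = 2223/8 ✓

d=2223/8 v_max=117/4 a_max=13/2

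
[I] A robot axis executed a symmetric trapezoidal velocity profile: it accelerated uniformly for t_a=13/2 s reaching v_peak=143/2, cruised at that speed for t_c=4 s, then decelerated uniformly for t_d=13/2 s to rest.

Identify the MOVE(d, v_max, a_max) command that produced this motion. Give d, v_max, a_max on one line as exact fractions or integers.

d=3003/4 v_max=143/2 a_max=11

a_max = (143/2)/(13/2) = 11
d_a = ½·143/2·13/2 = 1859/8; d_c = 143/2·4 = 286
d = 2·1859/8 + 286 = 3003/4
t_c = 4 > 0 ⇒ limit active, v_max = 143/2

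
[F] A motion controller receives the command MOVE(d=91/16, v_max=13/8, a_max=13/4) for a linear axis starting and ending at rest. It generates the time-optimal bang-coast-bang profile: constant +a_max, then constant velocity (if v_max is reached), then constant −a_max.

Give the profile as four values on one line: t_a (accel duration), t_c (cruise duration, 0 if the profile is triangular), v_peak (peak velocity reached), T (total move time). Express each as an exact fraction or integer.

t_a=1/2 t_c=3 v_peak=13/8 T=4

(v_max)²/a_max = (13/8)²/(13/4) = 13/16
91/16 ≥ 13/16 so v_max reached
t_a = (13/8)/(13/4) = 1/2; v_peak = 13/8
d_cruise = 91/16 − 13/16 = 39/8; t_c = (39/8)/(13/8) = 3
T = 2·1/2 + 3 = 4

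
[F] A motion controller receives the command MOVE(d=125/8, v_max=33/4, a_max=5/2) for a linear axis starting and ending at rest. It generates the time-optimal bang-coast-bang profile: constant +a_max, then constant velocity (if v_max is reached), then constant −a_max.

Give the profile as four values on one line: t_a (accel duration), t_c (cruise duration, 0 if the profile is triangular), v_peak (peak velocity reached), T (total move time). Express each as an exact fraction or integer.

v_max²/a_max = (33/4)²/(5/2) = 1089/40
125/8 < 1089/40 → triangular
v_peak = √(125/8·5/2) = √(625/16) = 25/4
t_a = (25/4)/(5/2) = 5/2; t_c = 0
T = 2·5/2 = 5

t_a=5/2 t_c=0 v_peak=25/4 T=5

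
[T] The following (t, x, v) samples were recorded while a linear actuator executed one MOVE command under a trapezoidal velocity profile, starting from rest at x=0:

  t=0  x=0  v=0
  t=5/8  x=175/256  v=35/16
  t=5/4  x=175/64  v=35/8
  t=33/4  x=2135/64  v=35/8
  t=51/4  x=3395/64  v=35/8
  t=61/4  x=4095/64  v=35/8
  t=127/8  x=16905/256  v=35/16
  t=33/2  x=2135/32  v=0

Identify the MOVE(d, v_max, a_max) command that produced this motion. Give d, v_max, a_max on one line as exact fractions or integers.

d=2135/32 v_max=35/8 a_max=7/2

final state: t=33/2, x=2135/32, v=0 → d = 2135/32
a_max = (35/16−0)/(5/8−0) = 7/2
max v = 35/8 over t∈[5/4,61/4] → v_max = 35/8
check: 35/8·(5/4+14) = 2135/32 ✓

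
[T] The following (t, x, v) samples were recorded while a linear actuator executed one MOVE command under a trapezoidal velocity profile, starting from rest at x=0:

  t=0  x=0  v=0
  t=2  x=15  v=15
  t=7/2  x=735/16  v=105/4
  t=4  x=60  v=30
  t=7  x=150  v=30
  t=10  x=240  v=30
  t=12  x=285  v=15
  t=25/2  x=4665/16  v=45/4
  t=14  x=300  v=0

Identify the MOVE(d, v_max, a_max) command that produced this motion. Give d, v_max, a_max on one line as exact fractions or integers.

d=300 v_max=30 a_max=15/2

final state: t=14, x=300, v=0 → d = 300
a_max = (15−0)/(2−0) = 15/2
max v = 30 over t∈[4,10] → v_max = 30
check: 30·(4+6) = 300 ✓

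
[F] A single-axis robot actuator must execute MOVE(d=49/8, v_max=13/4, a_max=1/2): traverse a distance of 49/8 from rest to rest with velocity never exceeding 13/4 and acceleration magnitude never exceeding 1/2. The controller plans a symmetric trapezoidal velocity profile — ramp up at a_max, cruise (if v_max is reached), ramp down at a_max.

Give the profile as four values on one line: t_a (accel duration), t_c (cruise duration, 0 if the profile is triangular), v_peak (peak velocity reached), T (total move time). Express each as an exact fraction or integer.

t_a=7/2 t_c=0 v_peak=7/4 T=7

(v_max)²/a_max = (13/4)²/(1/2) = 169/8
49/8 < 169/8 so t_c = 0
v_peak = √(49/8·1/2) = √(49/16) = 7/4
t_a = (7/4)/(1/2) = 7/2; t_c = 0
T = 2·7/2 = 7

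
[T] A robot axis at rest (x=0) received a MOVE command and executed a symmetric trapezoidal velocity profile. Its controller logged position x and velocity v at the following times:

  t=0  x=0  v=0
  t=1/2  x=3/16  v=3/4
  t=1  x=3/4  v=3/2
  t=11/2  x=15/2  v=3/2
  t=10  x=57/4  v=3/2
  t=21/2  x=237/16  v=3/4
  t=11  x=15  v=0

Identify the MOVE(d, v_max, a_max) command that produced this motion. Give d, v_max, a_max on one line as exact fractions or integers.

final state: t=11, x=15, v=0 → d = 15
a_max = (3/4−0)/(1/2−0) = 3/2
max v = 3/2 over t∈[1,10] → v_max = 3/2
check: 3/2·(1+9) = 15 ✓

d=15 v_max=3/2 a_max=3/2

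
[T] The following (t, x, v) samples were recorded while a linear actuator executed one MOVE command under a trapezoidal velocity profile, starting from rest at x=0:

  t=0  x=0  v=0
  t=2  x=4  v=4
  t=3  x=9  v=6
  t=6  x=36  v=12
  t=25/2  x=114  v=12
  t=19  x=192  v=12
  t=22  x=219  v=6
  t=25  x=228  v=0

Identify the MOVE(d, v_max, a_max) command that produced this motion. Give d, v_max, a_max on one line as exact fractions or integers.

final state: t=25, x=228, v=0 → d = 228
a_max = (4−0)/(2−0) = 2
max v = 12 over t∈[6,19] → v_max = 12
check: 12·(6+13) = 228 ✓

d=228 v_max=12 a_max=2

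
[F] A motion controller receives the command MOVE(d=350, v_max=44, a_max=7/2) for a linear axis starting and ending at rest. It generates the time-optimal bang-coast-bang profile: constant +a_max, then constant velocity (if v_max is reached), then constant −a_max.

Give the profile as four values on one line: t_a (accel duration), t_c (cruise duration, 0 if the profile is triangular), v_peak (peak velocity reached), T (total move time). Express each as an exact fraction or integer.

(v_max)²/a_max = 44²/(7/2) = 3872/7
350 < 3872/7 so t_c = 0
v_peak = √(350·7/2) = √1225 = 35
t_a = 35/(7/2) = 10; t_c = 0
T = 2·10 = 20

t_a=10 t_c=0 v_peak=35 T=20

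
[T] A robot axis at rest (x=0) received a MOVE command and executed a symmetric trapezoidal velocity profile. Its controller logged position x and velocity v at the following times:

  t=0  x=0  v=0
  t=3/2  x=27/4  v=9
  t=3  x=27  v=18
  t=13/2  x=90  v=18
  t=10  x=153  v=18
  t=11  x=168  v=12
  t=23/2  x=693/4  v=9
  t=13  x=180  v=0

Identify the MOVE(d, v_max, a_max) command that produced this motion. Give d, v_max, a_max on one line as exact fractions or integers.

final state: t=13, x=180, v=0 → d = 180
a_max = (9−0)/(3/2−0) = 6
max v = 18 over t∈[3,10] → v_max = 18
check: 18·(3+7) = 180 ✓

d=180 v_max=18 a_max=6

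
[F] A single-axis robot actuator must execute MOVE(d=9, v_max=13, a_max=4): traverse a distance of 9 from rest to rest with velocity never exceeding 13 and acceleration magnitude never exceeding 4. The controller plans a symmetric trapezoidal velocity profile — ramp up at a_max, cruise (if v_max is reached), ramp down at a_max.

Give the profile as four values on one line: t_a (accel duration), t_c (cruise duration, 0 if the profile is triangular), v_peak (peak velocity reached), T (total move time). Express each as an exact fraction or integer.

v_max²/a_max = 13²/4 = 169/4
9 < 169/4 → triangular
v_peak = √(9·4) = √36 = 6
t_a = 6/4 = 3/2; t_c = 0
T = 2·3/2 = 3

t_a=3/2 t_c=0 v_peak=6 T=3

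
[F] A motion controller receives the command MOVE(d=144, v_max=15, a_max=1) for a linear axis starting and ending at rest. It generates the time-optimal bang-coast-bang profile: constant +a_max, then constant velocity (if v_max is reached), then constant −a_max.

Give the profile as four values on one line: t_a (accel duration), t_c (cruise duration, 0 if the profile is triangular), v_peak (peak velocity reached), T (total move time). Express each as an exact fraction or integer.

t_a=12 t_c=0 v_peak=12 T=24

v_max²/a_max = 15²/1 = 225
144 < 225 → triangular
v_peak = √(144·1) = √144 = 12
t_a = 12/1 = 12; t_c = 0
T = 2·12 = 24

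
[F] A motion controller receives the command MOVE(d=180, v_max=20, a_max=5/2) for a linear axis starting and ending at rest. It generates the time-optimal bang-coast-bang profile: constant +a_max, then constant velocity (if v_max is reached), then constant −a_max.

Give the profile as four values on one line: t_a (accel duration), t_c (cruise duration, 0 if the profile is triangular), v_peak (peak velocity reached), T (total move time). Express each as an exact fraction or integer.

t_a=8 t_c=1 v_peak=20 T=17

v_max²/a_max = 20²/(5/2) = 160
180 ≥ 160 ⇒ cruise phase
t_a = 20/(5/2) = 8; v_peak = 20
d_cruise = 180 − 160 = 20; t_c = 20/20 = 1
T = 2·8 + 1 = 17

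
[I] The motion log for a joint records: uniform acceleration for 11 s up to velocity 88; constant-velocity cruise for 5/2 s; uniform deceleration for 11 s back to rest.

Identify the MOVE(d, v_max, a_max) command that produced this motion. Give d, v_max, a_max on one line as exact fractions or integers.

a_max = 88/11 = 8
d_a = ½·88·11 = 484; d_c = 88·5/2 = 220
d = 2·484 + 220 = 1188
t_c = 5/2 > 0 → v_max = v_peak = 88

d=1188 v_max=88 a_max=8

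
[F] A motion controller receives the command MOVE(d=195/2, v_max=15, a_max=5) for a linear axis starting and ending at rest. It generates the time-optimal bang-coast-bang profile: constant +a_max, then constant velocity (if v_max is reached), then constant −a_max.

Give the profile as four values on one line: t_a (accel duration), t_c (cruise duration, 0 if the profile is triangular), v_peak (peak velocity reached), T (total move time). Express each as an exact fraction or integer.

t_a=3 t_c=7/2 v_peak=15 T=19/2

v_max²/a_max = 15²/5 = 45
195/2 ≥ 45 ⇒ cruise phase
t_a = 15/5 = 3; v_peak = 15
d_cruise = 195/2 − 45 = 105/2; t_c = (105/2)/15 = 7/2
T = 2·3 + 7/2 = 19/2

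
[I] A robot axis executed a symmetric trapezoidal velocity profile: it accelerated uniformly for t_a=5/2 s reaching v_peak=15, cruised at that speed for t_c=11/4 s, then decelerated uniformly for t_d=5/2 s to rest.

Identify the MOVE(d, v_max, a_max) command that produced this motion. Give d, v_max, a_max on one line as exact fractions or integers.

a_max = 15/(5/2) = 6
d_a = ½·15·5/2 = 75/4; d_c = 15·11/4 = 165/4
d = 2·75/4 + 165/4 = 315/4
t_c = 11/4 > 0 ⇒ limit active, v_max = 15

d=315/4 v_max=15 a_max=6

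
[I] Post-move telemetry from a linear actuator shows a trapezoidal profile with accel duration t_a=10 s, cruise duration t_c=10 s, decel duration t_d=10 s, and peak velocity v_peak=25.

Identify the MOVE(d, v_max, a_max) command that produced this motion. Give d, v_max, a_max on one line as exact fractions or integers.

d=500 v_max=25 a_max=5/2

a_max = 25/10 = 5/2
d_a = ½·25·10 = 125; d_c = 25·10 = 250
d = 2·125 + 250 = 500
t_c = 10 > 0 so v_max = 25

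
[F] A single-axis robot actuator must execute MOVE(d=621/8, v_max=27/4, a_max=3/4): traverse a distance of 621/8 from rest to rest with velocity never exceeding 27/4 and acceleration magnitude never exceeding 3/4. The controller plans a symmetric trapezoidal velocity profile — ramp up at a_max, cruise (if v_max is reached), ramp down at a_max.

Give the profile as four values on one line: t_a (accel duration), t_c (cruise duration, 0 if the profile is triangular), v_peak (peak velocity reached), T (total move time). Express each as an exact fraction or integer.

t_a=9 t_c=5/2 v_peak=27/4 T=41/2

vₘ²/aₘ = (27/4)²/(3/4) = 243/4
621/8 ≥ 243/4 → trapezoidal
t_a = (27/4)/(3/4) = 9; v_peak = 27/4
d_cruise = 621/8 − 243/4 = 135/8; t_c = (135/8)/(27/4) = 5/2
T = 2·9 + 5/2 = 41/2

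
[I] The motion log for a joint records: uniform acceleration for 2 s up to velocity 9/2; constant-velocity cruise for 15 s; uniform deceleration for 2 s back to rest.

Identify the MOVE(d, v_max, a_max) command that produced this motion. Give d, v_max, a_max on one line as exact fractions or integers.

a_max = (9/2)/2 = 9/4
d_a = ½·9/2·2 = 9/2; d_c = 9/2·15 = 135/2
d = 2·9/2 + 135/2 = 153/2
t_c = 15 > 0 → v_max = v_peak = 9/2

d=153/2 v_max=9/2 a_max=9/4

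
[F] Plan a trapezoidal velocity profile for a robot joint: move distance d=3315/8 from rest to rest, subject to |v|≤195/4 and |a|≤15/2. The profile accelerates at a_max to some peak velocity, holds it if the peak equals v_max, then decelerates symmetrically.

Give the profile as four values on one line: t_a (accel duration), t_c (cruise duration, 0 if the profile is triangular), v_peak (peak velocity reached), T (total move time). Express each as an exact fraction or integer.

t_a=13/2 t_c=2 v_peak=195/4 T=15

v_max²/a_max = (195/4)²/(15/2) = 2535/8
3315/8 ≥ 2535/8 → trapezoidal
t_a = (195/4)/(15/2) = 13/2; v_peak = 195/4
d_cruise = 3315/8 − 2535/8 = 195/2; t_c = (195/2)/(195/4) = 2
T = 2·13/2 + 2 = 15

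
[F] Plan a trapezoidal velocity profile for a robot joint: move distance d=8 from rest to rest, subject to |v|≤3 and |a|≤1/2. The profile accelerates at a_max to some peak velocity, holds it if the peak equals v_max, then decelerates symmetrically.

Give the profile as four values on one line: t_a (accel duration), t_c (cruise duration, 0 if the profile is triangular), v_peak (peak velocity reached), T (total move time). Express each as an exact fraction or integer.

vₘ²/aₘ = 3²/(1/2) = 18
8 < 18 → triangular
v_peak = √(8·1/2) = √4 = 2
t_a = 2/(1/2) = 4; t_c = 0
T = 2·4 = 8

t_a=4 t_c=0 v_peak=2 T=8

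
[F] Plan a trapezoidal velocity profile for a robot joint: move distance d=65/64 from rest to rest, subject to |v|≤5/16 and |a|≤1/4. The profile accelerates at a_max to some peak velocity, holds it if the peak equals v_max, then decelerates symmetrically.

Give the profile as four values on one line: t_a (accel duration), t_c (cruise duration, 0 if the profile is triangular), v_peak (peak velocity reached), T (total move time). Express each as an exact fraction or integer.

t_a=5/4 t_c=2 v_peak=5/16 T=9/2

(v_max)²/a_max = (5/16)²/(1/4) = 25/64
65/64 ≥ 25/64 so v_max reached
t_a = (5/16)/(1/4) = 5/4; v_peak = 5/16
d_cruise = 65/64 − 25/64 = 5/8; t_c = (5/8)/(5/16) = 2
T = 2·5/4 + 2 = 9/2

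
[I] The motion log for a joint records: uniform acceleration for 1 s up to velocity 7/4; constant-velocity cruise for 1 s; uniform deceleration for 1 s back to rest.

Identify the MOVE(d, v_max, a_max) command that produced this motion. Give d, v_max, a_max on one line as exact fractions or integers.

a_max = (7/4)/1 = 7/4
d_a = ½·7/4·1 = 7/8; d_c = 7/4·1 = 7/4
d = 2·7/8 + 7/4 = 7/2
t_c = 1 > 0 → v_max = v_peak = 7/4

d=7/2 v_max=7/4 a_max=7/4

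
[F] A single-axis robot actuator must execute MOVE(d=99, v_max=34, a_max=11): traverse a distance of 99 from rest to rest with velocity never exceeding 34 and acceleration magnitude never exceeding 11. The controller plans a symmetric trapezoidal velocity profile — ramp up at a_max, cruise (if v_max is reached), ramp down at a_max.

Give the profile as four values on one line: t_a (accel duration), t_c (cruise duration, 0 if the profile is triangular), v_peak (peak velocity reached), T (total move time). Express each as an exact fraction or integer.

v_max²/a_max = 34²/11 = 1156/11
99 < 1156/11 → triangular
v_peak = √(99·11) = √1089 = 33
t_a = 33/11 = 3; t_c = 0
T = 2·3 = 6

t_a=3 t_c=0 v_peak=33 T=6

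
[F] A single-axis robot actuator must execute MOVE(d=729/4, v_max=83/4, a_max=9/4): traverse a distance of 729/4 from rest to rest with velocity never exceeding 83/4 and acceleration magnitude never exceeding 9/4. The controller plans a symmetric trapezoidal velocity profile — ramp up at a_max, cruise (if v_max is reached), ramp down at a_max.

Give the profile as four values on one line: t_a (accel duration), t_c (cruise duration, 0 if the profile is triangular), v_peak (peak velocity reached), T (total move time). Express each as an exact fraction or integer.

t_a=9 t_c=0 v_peak=81/4 T=18

vₘ²/aₘ = (83/4)²/(9/4) = 6889/36
729/4 < 6889/36 so t_c = 0
v_peak = √(729/4·9/4) = √(6561/16) = 81/4
t_a = (81/4)/(9/4) = 9; t_c = 0
T = 2·9 = 18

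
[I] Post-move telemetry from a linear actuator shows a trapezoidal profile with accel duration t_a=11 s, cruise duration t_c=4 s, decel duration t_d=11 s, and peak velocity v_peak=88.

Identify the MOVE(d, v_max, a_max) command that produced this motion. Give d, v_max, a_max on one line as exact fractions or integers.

a_max = 88/11 = 8
d_a = ½·88·11 = 484; d_c = 88·4 = 352
d = 2·484 + 352 = 1320
t_c = 4 > 0 so v_max = 88

d=1320 v_max=88 a_max=8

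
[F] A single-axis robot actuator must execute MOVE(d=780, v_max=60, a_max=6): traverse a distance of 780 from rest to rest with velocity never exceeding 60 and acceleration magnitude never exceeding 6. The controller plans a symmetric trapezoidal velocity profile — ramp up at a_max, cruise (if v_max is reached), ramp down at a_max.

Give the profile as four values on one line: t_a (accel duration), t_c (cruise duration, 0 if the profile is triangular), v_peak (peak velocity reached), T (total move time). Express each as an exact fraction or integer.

t_a=10 t_c=3 v_peak=60 T=23

v_max²/a_max = 60²/6 = 600
780 ≥ 600 ⇒ cruise phase
t_a = 60/6 = 10; v_peak = 60
d_cruise = 780 − 600 = 180; t_c = 180/60 = 3
T = 2·10 + 3 = 23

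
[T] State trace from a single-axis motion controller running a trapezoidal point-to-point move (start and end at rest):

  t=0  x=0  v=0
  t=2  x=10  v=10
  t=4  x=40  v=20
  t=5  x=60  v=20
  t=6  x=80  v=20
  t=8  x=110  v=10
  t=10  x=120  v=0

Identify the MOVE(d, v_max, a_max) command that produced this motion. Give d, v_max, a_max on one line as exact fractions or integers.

final state: t=10, x=120, v=0 → d = 120
a_max = (10−0)/(2−0) = 5
max v = 20 over t∈[4,6] → v_max = 20
check: 20·(4+2) = 120 ✓

d=120 v_max=20 a_max=5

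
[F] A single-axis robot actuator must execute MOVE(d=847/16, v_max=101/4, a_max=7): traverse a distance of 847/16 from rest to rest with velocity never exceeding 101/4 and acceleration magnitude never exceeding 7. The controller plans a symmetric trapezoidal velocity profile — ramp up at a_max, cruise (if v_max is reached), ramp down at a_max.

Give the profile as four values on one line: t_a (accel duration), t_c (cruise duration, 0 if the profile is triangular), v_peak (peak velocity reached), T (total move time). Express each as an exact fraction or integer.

v_max²/a_max = (101/4)²/7 = 10201/112
847/16 < 10201/112 → triangular
v_peak = √(847/16·7) = √(5929/16) = 77/4
t_a = (77/4)/7 = 11/4; t_c = 0
T = 2·11/4 = 11/2

t_a=11/4 t_c=0 v_peak=77/4 T=11/2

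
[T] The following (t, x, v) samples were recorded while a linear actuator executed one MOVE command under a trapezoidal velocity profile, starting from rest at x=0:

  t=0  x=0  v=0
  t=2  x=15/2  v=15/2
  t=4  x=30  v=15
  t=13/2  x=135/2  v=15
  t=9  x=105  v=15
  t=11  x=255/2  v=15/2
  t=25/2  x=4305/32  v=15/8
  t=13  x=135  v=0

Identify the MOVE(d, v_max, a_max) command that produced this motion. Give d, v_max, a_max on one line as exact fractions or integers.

final state: t=13, x=135, v=0 → d = 135
a_max = (15/2−0)/(2−0) = 15/4
max v = 15 over t∈[4,9] → v_max = 15
check: 15·(4+5) = 135 ✓

d=135 v_max=15 a_max=15/4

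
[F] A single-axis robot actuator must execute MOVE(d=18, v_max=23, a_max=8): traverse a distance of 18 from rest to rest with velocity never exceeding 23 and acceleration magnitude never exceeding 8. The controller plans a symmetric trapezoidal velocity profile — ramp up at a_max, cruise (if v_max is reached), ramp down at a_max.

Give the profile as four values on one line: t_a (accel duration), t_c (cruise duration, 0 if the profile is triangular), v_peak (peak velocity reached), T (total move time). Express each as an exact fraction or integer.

t_a=3/2 t_c=0 v_peak=12 T=3

(v_max)²/a_max = 23²/8 = 529/8
18 < 529/8 → triangular
v_peak = √(18·8) = √144 = 12
t_a = 12/8 = 3/2; t_c = 0
T = 2·3/2 = 3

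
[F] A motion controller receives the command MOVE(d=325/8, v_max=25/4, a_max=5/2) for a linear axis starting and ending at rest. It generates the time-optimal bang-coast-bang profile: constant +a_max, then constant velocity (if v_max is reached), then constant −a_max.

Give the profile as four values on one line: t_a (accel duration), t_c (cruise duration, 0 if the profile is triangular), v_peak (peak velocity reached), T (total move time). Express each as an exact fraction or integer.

vₘ²/aₘ = (25/4)²/(5/2) = 125/8
325/8 ≥ 125/8 ⇒ cruise phase
t_a = (25/4)/(5/2) = 5/2; v_peak = 25/4
d_cruise = 325/8 − 125/8 = 25; t_c = 25/(25/4) = 4
T = 2·5/2 + 4 = 9

t_a=5/2 t_c=4 v_peak=25/4 T=9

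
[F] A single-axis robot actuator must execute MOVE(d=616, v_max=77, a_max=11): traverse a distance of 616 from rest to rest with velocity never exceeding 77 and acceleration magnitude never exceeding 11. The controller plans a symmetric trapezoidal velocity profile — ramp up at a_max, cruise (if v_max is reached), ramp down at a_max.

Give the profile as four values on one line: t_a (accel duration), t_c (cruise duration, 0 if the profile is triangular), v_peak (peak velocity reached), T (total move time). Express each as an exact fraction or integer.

v_max²/a_max = 77²/11 = 539
616 ≥ 539 ⇒ cruise phase
t_a = 77/11 = 7; v_peak = 77
d_cruise = 616 − 539 = 77; t_c = 77/77 = 1
T = 2·7 + 1 = 15

t_a=7 t_c=1 v_peak=77 T=15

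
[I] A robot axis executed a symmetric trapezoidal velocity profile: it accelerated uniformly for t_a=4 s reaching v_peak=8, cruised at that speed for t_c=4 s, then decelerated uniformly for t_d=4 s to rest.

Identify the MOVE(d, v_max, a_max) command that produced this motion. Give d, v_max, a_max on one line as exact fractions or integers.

a_max = 8/4 = 2
d_a = ½·8·4 = 16; d_c = 8·4 = 32
d = 2·16 + 32 = 64
t_c = 4 > 0 ⇒ limit active, v_max = 8

d=64 v_max=8 a_max=2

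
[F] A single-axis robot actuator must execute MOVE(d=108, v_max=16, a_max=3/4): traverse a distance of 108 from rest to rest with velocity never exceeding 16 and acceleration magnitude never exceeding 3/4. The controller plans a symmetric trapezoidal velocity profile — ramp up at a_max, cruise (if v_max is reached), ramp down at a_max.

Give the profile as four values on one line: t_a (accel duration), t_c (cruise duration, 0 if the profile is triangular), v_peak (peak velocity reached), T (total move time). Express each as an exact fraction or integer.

(v_max)²/a_max = 16²/(3/4) = 1024/3
108 < 1024/3 → triangular
v_peak = √(108·3/4) = √81 = 9
t_a = 9/(3/4) = 12; t_c = 0
T = 2·12 = 24

t_a=12 t_c=0 v_peak=9 T=24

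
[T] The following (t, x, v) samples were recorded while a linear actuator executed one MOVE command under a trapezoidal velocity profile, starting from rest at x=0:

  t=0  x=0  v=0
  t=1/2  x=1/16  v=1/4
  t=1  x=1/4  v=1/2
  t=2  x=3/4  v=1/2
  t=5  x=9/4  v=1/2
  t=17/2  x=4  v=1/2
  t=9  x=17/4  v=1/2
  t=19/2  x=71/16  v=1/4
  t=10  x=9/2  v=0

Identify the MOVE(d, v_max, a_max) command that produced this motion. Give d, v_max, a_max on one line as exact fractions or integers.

final state: t=10, x=9/2, v=0 → d = 9/2
a_max = (1/4−0)/(1/2−0) = 1/2
max v = 1/2 over t∈[1,9] → v_max = 1/2
check: 1/2·(1+8) = 9/2 ✓

d=9/2 v_max=1/2 a_max=1/2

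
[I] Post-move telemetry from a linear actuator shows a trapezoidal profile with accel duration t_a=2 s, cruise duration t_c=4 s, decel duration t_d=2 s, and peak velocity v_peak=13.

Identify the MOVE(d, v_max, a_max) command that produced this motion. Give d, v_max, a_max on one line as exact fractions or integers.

a_max = 13/2
d_a = ½·13·2 = 13; d_c = 13·4 = 52
d = 2·13 + 52 = 78
t_c = 4 > 0 so v_max = 13

d=78 v_max=13 a_max=13/2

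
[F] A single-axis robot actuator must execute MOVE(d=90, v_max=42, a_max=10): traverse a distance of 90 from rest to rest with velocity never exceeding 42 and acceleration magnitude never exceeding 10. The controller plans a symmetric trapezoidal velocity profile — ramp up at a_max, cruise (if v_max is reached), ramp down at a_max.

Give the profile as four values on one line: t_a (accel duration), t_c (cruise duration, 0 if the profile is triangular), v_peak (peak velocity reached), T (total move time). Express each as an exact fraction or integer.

vₘ²/aₘ = 42²/10 = 882/5
90 < 882/5 ⇒ no cruise
v_peak = √(90·10) = √900 = 30
t_a = 30/10 = 3; t_c = 0
T = 2·3 = 6

t_a=3 t_c=0 v_peak=30 T=6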